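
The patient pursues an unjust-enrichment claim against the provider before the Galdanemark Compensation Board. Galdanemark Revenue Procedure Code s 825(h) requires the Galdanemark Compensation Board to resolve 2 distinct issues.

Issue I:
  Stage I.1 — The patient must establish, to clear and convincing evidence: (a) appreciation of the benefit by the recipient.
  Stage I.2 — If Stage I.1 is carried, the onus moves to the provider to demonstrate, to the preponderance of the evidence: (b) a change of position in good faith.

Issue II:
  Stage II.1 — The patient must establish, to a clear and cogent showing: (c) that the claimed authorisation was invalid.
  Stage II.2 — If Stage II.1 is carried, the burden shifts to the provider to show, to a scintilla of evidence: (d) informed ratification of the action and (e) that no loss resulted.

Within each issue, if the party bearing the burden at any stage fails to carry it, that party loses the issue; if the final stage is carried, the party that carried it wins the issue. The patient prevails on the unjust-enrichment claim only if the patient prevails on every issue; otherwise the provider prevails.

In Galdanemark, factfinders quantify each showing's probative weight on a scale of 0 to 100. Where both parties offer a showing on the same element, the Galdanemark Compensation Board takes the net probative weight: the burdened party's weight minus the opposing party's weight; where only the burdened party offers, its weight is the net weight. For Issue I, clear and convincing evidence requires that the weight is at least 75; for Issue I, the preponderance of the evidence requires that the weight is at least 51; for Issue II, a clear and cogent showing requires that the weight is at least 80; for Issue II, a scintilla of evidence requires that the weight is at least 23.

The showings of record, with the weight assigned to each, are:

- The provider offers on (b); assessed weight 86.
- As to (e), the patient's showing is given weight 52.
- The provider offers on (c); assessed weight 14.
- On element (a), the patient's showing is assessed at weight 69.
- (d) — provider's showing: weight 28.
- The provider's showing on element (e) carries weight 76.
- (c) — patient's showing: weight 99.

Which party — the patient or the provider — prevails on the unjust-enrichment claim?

— Issue I —
Stage I.1 — burden on patient; standard: clear and convincing evidence (weight is at least 75).
    (a): 69 < 75 [not met]
  The patient does not carry Stage I.1.
The analysis ends at Stage I.1; the provider prevails on this issue.
— Issue II —
Stage II.1 (patient, a clear and cogent showing, weight is at least 80): (c) net 99−14=85 ≥ 80 — meets.
  Stage II.1 is satisfied; the onus moves to the provider.
Stage II.2 (provider, a scintilla of evidence, weight is at least 23): (d) 28 ≥ 23 — meets; (e) net 76−52=24 ≥ 23 — meets.
  The provider carries the last stage.
Every stage carried; the provider prevails on this issue.
Per-issue: Issue I → provider; Issue II → provider. The patient must prevail on every issue; overall, the provider prevails.

provider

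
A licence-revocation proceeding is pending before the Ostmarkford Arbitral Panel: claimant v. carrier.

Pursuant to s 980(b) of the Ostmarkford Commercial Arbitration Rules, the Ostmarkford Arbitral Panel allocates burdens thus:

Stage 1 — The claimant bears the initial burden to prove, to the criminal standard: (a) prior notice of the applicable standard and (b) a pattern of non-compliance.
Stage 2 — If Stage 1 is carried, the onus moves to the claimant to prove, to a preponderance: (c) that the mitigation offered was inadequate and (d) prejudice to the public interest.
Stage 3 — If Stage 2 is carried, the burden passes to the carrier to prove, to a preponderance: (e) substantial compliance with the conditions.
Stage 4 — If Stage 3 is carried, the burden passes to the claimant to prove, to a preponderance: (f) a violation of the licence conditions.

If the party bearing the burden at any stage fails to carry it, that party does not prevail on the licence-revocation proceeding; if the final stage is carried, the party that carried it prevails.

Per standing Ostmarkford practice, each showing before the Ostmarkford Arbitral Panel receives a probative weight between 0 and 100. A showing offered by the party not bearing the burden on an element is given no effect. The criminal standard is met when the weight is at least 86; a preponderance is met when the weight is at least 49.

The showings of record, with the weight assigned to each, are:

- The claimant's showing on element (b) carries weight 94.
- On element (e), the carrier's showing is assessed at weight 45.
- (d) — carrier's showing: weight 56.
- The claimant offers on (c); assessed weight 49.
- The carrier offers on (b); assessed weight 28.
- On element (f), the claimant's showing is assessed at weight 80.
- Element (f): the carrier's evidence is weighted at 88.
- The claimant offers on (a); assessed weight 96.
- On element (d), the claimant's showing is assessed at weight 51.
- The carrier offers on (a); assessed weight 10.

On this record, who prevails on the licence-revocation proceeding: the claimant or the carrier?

claimant

At Stage 1 the claimant must meet the criminal standard (weight is at least 86): on (a) the weight is 96 (the carrier's 10 is given no effect), which does reach 86, so (a) meets the standard; on (b) the weight is 94 (the carrier's 28 is given no effect), ≥ 86, so (b) meets the standard.
  Stage 1 carried; the burden remains with the claimant.
At Stage 2 the claimant must meet a preponderance (weight is at least 49): on (c) the weight is 49, which does reach 49, so (c) meets the standard; on (d) the weight is 51 (the carrier's 56 is given no effect), ≥ 49, so (d) meets the standard.
  All elements met. The burden passes to the carrier.
At Stage 3 the carrier must meet a preponderance (weight is at least 49): on (e) the weight is 45, which does not reach 49, so (e) does not meet the standard.
  Stage 3 not carried; the carrier fails its burden.
So the claimant prevails.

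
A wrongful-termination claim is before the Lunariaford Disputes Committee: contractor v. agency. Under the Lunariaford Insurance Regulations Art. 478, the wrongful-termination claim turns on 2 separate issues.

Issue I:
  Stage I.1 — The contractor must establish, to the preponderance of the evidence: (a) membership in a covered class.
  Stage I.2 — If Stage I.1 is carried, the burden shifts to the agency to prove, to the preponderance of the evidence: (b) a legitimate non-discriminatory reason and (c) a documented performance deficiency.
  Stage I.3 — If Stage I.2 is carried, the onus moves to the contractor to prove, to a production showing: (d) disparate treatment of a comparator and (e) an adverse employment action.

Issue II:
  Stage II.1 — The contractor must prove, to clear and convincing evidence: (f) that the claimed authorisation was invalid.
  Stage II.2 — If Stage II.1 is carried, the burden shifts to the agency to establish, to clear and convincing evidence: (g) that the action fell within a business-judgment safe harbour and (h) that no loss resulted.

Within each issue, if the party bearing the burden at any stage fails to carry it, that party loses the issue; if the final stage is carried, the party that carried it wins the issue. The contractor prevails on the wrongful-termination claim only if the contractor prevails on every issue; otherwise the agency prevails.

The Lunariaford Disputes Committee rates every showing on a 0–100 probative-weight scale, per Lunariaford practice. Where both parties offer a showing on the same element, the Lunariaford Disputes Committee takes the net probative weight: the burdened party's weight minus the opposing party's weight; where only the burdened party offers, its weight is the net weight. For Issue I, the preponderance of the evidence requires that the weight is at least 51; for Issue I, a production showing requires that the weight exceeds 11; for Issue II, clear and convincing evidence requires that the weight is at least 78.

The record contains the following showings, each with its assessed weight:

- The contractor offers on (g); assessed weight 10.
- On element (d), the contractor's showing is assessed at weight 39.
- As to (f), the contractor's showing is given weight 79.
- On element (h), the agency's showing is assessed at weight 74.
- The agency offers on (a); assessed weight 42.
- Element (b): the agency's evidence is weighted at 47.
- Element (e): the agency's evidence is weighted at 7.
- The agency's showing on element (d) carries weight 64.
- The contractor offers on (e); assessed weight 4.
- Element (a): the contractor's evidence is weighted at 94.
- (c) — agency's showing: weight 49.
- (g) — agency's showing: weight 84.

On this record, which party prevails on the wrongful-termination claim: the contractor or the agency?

— Issue I —
Stage I.1 — burden on contractor; standard: the preponderance of the evidence (weight is at least 51).
    (a): 94 − 42 = 52 ≥ 51 [met]
  All elements met. The burden passes to the agency.
Stage I.2 — burden on agency; standard: the preponderance of the evidence (weight is at least 51).
    (b): 47 < 51 [not met]
    (c): 49 < 51 [not met]
  Not every element is met, so the agency fails to carry Stage I.2.
So the contractor prevails on this issue.
— Issue II —
Stage II.1 — burden on contractor; standard: clear and convincing evidence (weight is at least 78).
    (f): 79 ≥ 78 [met]
  Stage II.1 is satisfied; the onus moves to the agency.
Stage II.2 — burden on agency; standard: clear and convincing evidence (weight is at least 78).
    (g): 84 − 10 = 74 < 78 [not met]
    (h): 74 < 78 [not met]
  Stage II.2 not carried; the agency fails its burden.
The analysis ends at Stage II.2; the contractor prevails on this issue.
Per-issue: Issue I → contractor; Issue II → contractor. The contractor must prevail on every issue; overall, the contractor prevails.

contractor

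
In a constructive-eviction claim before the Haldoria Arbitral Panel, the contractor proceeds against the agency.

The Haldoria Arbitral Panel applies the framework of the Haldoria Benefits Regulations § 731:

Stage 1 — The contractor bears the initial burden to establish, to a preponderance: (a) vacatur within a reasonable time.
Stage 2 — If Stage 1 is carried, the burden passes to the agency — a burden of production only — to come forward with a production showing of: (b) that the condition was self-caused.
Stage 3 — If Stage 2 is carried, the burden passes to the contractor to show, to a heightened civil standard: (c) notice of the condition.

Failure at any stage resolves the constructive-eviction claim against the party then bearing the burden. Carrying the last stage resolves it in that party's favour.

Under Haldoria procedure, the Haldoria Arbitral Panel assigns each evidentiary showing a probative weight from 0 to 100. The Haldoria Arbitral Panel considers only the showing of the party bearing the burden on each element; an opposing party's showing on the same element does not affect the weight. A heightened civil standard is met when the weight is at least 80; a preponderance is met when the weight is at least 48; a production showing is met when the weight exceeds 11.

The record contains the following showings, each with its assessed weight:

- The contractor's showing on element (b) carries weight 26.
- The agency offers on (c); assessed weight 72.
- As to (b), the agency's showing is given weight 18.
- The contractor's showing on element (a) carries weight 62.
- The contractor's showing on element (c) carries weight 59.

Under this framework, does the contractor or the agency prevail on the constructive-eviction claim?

agency

Stage 1 (contractor, a preponderance, weight is at least 48): (a) 62 ≥ 48 — meets.
  The contractor carries Stage 1; the agency now bears the burden.
Stage 2 (agency, a production showing, weight exceeds 11): (b) 18 (contractor's 26 disregarded) > 11 — meets.
  Stage 2 is satisfied; the onus moves to the contractor.
Stage 3 (contractor, a heightened civil standard, weight is at least 80): (c) 59 (agency's 72 disregarded) < 80 — fails.
  Stage 3 not carried; the contractor fails its burden.
So the agency prevails.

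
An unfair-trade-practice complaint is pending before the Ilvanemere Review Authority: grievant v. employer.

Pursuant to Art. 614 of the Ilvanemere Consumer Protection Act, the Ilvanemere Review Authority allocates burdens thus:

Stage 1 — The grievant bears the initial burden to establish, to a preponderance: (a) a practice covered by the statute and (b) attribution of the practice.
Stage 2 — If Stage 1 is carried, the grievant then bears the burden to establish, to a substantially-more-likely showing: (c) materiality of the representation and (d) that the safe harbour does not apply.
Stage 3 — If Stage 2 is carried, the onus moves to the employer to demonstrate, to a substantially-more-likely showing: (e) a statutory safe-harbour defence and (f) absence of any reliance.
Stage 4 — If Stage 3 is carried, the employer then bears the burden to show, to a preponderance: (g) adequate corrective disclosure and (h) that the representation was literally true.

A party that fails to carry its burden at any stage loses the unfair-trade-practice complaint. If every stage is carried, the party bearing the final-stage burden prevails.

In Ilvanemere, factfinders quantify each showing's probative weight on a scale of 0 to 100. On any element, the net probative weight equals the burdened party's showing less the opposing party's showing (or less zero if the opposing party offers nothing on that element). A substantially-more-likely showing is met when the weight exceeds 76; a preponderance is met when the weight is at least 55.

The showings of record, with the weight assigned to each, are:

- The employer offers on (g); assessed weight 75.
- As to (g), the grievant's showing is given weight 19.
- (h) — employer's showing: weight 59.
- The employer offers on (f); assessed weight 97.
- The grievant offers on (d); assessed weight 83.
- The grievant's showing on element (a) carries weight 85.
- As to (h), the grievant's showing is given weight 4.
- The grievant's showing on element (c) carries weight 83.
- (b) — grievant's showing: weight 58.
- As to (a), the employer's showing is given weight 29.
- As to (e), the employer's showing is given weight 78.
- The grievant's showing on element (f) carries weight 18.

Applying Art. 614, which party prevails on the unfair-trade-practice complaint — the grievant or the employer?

employer

At Stage 1 the grievant must meet a preponderance (weight is at least 55): on (a) the weight is 85 less the opposing 29 gives net 56, which does reach 55, so (a) meets the standard; on (b) the weight is 58, ≥ 55, so (b) meets the standard.
  Stage 1 is satisfied; the grievant continues to bear the burden.
At Stage 2 the grievant must meet a substantially-more-likely showing (weight exceeds 76): on (c) the weight is 83, which does exceed 76, so (c) meets the standard; on (d) the weight is 83, > 76, so (d) meets the standard.
  Stage 2 carried; the burden shifts to the employer.
At Stage 3 the employer must meet a substantially-more-likely showing (weight exceeds 76): on (e) the weight is 78, > 76, so (e) meets the standard; on (f) the weight is 97 less the opposing 18 gives net 79, > 76, so (f) meets the standard.
  Stage 3 is satisfied; the employer continues to bear the burden.
At Stage 4 the employer must meet a preponderance (weight is at least 55): on (g) the weight is 75 less the opposing 19 gives net 56, ≥ 55, so (g) meets the standard; on (h) the weight is 59 less the opposing 4 gives net 55, ≥ 55, so (h) meets the standard.
  All elements met at the final stage.
All stages carried — the employer prevails.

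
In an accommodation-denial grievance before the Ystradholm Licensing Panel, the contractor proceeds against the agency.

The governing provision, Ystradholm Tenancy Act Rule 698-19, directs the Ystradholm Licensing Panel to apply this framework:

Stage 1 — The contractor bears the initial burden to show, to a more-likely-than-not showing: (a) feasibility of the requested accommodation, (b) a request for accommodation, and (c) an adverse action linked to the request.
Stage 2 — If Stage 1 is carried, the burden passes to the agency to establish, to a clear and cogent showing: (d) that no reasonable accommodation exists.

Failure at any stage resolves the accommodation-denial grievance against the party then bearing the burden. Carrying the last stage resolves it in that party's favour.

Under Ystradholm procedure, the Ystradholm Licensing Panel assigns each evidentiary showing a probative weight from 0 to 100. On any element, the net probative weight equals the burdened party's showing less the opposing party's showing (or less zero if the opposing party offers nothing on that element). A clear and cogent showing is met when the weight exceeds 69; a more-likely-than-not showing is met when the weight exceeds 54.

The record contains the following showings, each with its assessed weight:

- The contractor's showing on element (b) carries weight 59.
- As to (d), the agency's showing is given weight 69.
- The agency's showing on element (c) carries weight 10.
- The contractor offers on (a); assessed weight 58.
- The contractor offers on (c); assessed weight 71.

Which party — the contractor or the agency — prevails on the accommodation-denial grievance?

Stage 1 — burden on contractor; standard: a more-likely-than-not showing (weight exceeds 54).
    (a): 58 > 54 [met]
    (b): 59 > 54 [met]
    (c): 71 − 10 = 61 > 54 [met]
  Stage 1 carried; the burden shifts to the agency.
Stage 2 — burden on agency; standard: a clear and cogent showing (weight exceeds 69).
    (d): 69 ≤ 69 [not met]
  Stage 2 not carried; the agency fails its burden.
The analysis ends at Stage 2; the contractor prevails.

contractor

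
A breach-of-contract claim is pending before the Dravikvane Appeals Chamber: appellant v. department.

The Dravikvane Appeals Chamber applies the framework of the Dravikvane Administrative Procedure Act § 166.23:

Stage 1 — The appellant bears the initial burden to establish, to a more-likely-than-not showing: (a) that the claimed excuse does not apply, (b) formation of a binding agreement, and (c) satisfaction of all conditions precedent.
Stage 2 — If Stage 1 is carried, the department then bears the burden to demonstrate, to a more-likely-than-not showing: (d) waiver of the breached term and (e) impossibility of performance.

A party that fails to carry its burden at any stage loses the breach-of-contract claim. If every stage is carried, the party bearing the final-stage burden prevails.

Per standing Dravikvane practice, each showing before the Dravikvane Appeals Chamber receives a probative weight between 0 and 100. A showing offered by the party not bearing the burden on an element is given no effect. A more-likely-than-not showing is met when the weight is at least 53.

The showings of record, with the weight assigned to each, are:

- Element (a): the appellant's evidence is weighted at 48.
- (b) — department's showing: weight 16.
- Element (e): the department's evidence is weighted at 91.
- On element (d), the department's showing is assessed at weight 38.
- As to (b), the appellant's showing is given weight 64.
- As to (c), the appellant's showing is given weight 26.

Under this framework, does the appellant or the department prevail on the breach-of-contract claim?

Stage 1 — burden on appellant; standard: a more-likely-than-not showing (weight is at least 53).
    (a): 48 < 53 [not met]
    (b): 64 (department's 16 disregarded) ≥ 53 [met]
    (c): 26 < 53 [not met]
  The appellant does not carry Stage 1.
The analysis ends at Stage 1; the department prevails.

department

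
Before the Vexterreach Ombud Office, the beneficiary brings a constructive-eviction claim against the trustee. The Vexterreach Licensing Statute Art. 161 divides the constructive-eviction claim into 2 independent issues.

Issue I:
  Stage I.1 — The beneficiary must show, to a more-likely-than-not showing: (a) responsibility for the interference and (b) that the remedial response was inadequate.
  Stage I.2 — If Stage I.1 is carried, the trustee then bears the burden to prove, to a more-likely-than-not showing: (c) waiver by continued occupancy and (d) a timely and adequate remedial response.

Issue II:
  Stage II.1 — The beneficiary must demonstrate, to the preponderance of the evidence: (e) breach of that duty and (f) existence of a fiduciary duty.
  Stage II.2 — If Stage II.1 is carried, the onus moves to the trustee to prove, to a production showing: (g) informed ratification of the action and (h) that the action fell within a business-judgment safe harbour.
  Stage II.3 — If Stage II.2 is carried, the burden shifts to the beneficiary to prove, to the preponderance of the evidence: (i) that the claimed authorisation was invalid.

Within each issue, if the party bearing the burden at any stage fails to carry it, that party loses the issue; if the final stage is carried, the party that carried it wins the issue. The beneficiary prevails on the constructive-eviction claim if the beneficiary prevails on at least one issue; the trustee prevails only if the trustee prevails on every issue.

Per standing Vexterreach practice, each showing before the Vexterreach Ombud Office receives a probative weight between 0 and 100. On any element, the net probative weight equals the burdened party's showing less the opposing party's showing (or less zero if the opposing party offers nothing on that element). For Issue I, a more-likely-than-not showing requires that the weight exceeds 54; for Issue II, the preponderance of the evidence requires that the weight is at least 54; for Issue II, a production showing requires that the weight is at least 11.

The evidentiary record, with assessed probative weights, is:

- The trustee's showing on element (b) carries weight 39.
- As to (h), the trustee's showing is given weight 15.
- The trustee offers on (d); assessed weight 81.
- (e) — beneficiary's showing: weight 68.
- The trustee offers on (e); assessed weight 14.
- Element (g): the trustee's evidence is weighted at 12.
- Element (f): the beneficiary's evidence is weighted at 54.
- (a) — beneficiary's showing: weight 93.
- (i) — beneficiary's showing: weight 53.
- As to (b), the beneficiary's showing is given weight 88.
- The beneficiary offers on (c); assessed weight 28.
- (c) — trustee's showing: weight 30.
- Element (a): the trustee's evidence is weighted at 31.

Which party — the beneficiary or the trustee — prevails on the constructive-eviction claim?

trustee

— Issue I —
Stage I.1 (beneficiary, a more-likely-than-not showing, weight exceeds 54): (a) net 93−31=62 > 54 — meets; (b) net 88−39=49 ≤ 54 — fails.
  Not every element is met, so the beneficiary fails to carry Stage I.1.
The trustee prevails on this issue.
— Issue II —
Stage II.1 — burden on beneficiary; standard: the preponderance of the evidence (weight is at least 54).
    (e): 68 − 14 = 54 ≥ 54 [met]
    (f): 54 ≥ 54 [met]
  Stage II.1 is satisfied; the onus moves to the trustee.
Stage II.2 — burden on trustee; standard: a production showing (weight is at least 11).
    (g): 12 ≥ 11 [met]
    (h): 15 ≥ 11 [met]
  Stage II.2 carried; the burden shifts to the beneficiary.
Stage II.3 — burden on beneficiary; standard: the preponderance of the evidence (weight is at least 54).
    (i): 53 < 54 [not met]
  The beneficiary does not carry Stage II.3.
The analysis ends at Stage II.3; the trustee prevails on this issue.
Per-issue: Issue I → trustee; Issue II → trustee. The beneficiary must prevail on at least one issue; overall, the trustee prevails.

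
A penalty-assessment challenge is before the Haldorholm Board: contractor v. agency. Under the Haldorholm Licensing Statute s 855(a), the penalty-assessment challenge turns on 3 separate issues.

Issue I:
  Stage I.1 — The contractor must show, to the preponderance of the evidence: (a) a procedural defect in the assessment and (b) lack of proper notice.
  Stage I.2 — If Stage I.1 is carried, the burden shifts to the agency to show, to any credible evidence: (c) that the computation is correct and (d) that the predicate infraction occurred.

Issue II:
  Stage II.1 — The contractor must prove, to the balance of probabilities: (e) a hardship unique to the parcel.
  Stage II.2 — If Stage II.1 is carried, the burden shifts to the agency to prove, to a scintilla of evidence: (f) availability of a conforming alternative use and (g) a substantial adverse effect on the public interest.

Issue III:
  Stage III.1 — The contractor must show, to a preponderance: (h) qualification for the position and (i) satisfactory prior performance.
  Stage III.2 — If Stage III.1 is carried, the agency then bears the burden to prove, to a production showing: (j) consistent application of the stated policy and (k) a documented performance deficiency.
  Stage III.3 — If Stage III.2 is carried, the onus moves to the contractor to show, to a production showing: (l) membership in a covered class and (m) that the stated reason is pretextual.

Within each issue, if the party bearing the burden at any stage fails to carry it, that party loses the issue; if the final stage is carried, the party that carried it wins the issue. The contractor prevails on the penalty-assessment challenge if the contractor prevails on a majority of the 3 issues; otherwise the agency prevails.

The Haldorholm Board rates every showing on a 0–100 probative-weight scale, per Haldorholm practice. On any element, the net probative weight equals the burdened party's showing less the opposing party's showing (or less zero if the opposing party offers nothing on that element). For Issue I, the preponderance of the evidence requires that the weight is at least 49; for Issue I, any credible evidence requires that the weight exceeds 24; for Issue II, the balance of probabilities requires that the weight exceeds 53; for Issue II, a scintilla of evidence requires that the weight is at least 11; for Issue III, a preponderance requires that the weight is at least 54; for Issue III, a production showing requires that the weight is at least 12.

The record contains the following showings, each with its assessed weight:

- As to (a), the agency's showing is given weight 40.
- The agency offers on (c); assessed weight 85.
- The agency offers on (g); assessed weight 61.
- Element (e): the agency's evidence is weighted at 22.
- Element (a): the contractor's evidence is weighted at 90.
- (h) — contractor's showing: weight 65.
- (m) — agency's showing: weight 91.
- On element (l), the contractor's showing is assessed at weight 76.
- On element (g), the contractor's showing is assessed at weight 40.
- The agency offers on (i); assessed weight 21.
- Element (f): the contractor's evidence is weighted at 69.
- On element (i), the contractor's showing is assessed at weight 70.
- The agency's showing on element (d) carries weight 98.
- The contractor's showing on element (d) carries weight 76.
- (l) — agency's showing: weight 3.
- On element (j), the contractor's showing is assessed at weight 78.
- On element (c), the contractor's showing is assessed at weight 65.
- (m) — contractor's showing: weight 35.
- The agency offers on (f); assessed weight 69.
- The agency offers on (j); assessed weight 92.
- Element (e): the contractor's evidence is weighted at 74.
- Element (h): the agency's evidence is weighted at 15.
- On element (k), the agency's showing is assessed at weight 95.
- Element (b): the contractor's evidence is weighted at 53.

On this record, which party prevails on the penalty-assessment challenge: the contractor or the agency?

— Issue I —
Stage I.1 — burden on contractor; standard: the preponderance of the evidence (weight is at least 49).
    (a): 90 − 40 = 50 ≥ 49 [met]
    (b): 53 ≥ 49 [met]
  Stage I.1 carried; the burden shifts to the agency.
Stage I.2 — burden on agency; standard: any credible evidence (weight exceeds 24).
    (c): 85 − 65 = 20 ≤ 24 [not met]
    (d): 98 − 76 = 22 ≤ 24 [not met]
  Stage I.2 not carried; the agency fails its burden.
So the contractor prevails on this issue.
— Issue II —
At Stage II.1 the contractor must meet the balance of probabilities (weight exceeds 53): on (e) the weight is 74 less the opposing 22 gives net 52, which does not exceed 53, so (e) does not meet the standard.
  Stage II.1 not carried; the contractor fails its burden.
So the agency prevails on this issue.
— Issue III —
At Stage III.1 the contractor must meet a preponderance (weight is at least 54): on (h) the weight is 65 less the opposing 15 gives net 50, < 54, so (h) does not meet the standard; on (i) the weight is 70 less the opposing 21 gives net 49, which does not reach 54, so (i) does not meet the standard.
  Stage III.1 not carried; the contractor fails its burden.
So the agency prevails on this issue.
Per-issue: Issue I → contractor; Issue II → agency; Issue III → agency. The contractor must prevail on a majority of issues; overall, the agency prevails.

agency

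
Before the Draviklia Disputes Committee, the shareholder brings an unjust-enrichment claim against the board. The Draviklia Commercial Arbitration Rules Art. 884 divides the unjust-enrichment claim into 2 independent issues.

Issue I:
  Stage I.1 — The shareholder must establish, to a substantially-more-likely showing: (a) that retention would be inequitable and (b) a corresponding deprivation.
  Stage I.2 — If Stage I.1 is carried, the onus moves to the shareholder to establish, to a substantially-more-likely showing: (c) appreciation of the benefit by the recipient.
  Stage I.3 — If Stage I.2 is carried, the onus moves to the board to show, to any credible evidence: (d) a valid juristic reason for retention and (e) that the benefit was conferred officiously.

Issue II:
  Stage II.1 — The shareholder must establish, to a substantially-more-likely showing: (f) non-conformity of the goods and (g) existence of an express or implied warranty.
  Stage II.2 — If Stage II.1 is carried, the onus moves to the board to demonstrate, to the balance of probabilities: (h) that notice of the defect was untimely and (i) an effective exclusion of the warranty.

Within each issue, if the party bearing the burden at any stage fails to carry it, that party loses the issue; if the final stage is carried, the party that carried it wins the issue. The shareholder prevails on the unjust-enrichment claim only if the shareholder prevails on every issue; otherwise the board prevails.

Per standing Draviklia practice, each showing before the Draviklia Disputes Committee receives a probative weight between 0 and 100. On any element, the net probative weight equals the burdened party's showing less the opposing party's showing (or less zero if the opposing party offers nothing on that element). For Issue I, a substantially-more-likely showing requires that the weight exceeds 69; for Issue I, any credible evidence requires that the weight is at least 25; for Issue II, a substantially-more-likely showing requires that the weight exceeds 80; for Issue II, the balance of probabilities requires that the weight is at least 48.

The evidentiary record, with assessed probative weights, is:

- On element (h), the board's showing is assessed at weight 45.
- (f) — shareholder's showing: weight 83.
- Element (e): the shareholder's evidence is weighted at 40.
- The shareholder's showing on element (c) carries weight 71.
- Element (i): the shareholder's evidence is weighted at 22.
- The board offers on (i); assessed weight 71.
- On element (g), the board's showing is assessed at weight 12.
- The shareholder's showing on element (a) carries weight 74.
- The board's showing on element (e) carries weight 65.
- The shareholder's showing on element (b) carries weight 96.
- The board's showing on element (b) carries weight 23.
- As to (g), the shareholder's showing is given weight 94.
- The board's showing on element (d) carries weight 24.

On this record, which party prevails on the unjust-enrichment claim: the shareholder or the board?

— Issue I —
Stage I.1 — burden on shareholder; standard: a substantially-more-likely showing (weight exceeds 69).
    (a): 74 > 69 [met]
    (b): 96 − 23 = 73 > 69 [met]
  Stage I.1 carried; the burden remains with the shareholder.
Stage I.2 — burden on shareholder; standard: a substantially-more-likely showing (weight exceeds 69).
    (c): 71 > 69 [met]
  Stage I.2 carried; the burden shifts to the board.
Stage I.3 — burden on board; standard: any credible evidence (weight is at least 25).
    (d): 24 < 25 [not met]
    (e): 65 − 40 = 25 ≥ 25 [met]
  The board does not carry Stage I.3.
The analysis ends at Stage I.3; the shareholder prevails on this issue.
— Issue II —
At Stage II.1 the shareholder must meet a substantially-more-likely showing (weight exceeds 80): on (f) the weight is 83, which does exceed 80, so (f) meets the standard; on (g) the weight is 94 less the opposing 12 gives net 82, > 80, so (g) meets the standard.
  Stage II.1 is satisfied; the onus moves to the board.
At Stage II.2 the board must meet the balance of probabilities (weight is at least 48): on (h) the weight is 45, which does not reach 48, so (h) does not meet the standard; on (i) the weight is 71 less the opposing 22 gives net 49, which does reach 48, so (i) meets the standard.
  The board does not carry Stage II.2.
So the shareholder prevails on this issue.
Per-issue: Issue I → shareholder; Issue II → shareholder. The shareholder must prevail on every issue; overall, the shareholder prevails.

shareholder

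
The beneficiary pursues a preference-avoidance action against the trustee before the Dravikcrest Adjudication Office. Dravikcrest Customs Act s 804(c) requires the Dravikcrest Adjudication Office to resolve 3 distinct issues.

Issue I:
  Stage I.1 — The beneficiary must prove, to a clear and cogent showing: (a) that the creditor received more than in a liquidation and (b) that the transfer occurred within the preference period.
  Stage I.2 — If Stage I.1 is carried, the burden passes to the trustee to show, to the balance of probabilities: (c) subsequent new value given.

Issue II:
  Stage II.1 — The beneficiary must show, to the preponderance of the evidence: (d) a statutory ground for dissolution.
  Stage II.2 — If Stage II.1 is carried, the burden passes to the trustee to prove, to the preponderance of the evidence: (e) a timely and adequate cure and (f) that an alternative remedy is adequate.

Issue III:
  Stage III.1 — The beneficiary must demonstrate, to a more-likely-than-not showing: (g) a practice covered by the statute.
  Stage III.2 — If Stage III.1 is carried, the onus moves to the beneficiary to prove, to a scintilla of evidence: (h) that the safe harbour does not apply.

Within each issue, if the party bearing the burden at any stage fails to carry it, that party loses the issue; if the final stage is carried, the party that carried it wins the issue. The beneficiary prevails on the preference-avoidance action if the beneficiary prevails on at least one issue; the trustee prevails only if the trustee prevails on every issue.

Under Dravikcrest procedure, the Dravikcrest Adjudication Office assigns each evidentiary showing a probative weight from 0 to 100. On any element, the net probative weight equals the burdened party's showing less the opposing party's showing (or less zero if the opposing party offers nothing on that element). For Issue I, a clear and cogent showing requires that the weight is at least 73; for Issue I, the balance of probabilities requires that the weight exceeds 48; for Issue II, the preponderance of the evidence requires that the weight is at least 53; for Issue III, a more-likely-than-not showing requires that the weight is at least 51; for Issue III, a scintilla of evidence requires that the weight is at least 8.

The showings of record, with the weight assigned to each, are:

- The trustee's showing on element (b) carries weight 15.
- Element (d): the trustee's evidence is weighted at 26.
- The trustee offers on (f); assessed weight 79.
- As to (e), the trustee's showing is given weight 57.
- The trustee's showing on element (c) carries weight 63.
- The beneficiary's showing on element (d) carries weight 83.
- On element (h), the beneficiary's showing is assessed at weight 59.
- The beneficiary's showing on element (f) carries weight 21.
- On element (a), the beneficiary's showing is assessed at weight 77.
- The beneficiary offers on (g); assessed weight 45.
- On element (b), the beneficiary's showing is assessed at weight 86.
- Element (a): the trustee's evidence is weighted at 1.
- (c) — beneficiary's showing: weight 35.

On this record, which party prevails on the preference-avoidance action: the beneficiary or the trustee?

— Issue I —
Stage I.1 — burden on beneficiary; standard: a clear and cogent showing (weight is at least 73).
    (a): 77 − 1 = 76 ≥ 73 [met]
    (b): 86 − 15 = 71 < 73 [not met]
  The beneficiary does not carry Stage I.1.
The trustee prevails on this issue.
— Issue II —
Stage II.1 — burden on beneficiary; standard: the preponderance of the evidence (weight is at least 53).
    (d): 83 − 26 = 57 ≥ 53 [met]
  Stage II.1 is satisfied; the onus moves to the trustee.
Stage II.2 — burden on trustee; standard: the preponderance of the evidence (weight is at least 53).
    (e): 57 ≥ 53 [met]
    (f): 79 − 21 = 58 ≥ 53 [met]
  All elements met at the final stage.
All stages carried — the trustee prevails on this issue.
— Issue III —
At Stage III.1 the beneficiary must meet a more-likely-than-not showing (weight is at least 51): on (g) the weight is 45, which does not reach 51, so (g) does not meet the standard.
  Stage III.1 not carried; the beneficiary fails its burden.
The analysis ends at Stage III.1; the trustee prevails on this issue.
Per-issue: Issue I → trustee; Issue II → trustee; Issue III → trustee. The beneficiary must prevail on at least one issue; overall, the trustee prevails.

trustee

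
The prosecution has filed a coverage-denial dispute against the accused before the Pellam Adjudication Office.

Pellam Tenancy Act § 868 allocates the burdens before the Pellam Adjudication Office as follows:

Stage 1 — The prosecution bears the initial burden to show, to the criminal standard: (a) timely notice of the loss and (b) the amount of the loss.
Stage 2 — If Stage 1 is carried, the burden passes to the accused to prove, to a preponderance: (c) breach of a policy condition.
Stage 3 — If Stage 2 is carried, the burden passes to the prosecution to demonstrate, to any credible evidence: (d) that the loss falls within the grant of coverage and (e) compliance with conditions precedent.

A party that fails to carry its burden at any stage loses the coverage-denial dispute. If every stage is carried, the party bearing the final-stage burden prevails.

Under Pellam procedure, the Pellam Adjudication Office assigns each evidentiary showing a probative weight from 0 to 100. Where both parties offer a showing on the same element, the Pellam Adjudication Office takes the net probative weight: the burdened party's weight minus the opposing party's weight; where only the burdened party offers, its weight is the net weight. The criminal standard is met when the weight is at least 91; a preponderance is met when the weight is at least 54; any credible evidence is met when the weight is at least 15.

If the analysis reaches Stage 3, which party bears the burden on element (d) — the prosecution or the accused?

prosecution

Stage 3's rule assigns the burden to the prosecution (to any credible evidence).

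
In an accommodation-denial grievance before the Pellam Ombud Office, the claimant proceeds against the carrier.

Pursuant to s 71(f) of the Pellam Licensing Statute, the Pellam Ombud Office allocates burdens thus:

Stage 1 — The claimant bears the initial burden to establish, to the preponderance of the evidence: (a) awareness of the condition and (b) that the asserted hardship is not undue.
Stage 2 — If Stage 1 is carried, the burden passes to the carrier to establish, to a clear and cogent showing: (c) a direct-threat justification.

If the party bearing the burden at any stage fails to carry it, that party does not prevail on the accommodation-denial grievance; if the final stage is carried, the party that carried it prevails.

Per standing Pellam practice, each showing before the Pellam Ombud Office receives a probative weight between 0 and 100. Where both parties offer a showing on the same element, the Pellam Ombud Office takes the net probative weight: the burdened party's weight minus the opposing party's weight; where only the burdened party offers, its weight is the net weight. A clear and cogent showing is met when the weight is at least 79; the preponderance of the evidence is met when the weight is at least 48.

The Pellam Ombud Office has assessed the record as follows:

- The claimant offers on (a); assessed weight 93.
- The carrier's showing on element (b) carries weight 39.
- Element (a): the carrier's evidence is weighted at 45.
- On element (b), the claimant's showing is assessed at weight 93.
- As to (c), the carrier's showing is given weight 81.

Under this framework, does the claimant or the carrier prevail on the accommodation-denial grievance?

Stage 1 — burden on claimant; standard: the preponderance of the evidence (weight is at least 48).
    (a): 93 − 45 = 48 ≥ 48 [met]
    (b): 93 − 39 = 54 ≥ 48 [met]
  Stage 1 carried; the burden shifts to the carrier.
Stage 2 — burden on carrier; standard: a clear and cogent showing (weight is at least 79).
    (c): 81 ≥ 79 [met]
  The carrier carries the last stage.
Every stage carried; the carrier prevails.

carrier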